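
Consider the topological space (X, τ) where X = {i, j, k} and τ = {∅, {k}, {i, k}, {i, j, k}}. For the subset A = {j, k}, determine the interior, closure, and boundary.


int(A) = {k}, cl(A) = {i, j, k}, ∂A = {i, j}.

Closed sets in (X, τ) are complements of opens:
  closed(X, τ) = {∅, {j}, {i, j}, {i, j, k}}.
int(A) = ⋃ {U ∈ τ : U ⊆ A}. Opens contained in A: ∅, {k}.
Taking the union of these: int(A) = {k}.
cl(A) = ⋂ {C closed : A ⊆ C}. Closed sets containing A: {i, j, k}.
Intersecting these: cl(A) = {i, j, k}.
∂A = cl(A) ∖ int(A) = {i, j, k} ∖ {k} = {i, j}.


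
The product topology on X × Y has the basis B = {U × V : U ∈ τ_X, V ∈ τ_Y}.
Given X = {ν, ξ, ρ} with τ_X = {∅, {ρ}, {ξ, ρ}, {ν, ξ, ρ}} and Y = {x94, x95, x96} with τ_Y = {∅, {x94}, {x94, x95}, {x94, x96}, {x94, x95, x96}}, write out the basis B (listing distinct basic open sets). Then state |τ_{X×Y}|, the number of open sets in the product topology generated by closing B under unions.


Basis B = {∅ × ∅, {ρ} × {x94}, {ξ, ρ} × {x94}, {ρ} × {x94, x95}, {ρ} × {x94, x96}, {ν, ξ, ρ} × {x94}, {ρ} × {x94, x95, x96}, {ξ, ρ} × {x94, x95}, {ξ, ρ} × {x94, x96}, {ν, ξ, ρ} × {x94, x95}, {ν, ξ, ρ} × {x94, x96}, {ξ, ρ} × {x94, x95, x96}, {ν, ξ, ρ} × {x94, x95, x96}}; |τ_{X×Y}| = 30.

Enumerate products U × V with U ∈ τ_X, V ∈ τ_Y (deduplicated):
  ∅ × ∅ = {} (∅)
  {ρ} × {x94} = {(ρ,x94)}
  {ξ, ρ} × {x94} = {(ξ,x94), (ρ,x94)}
  {ρ} × {x94, x95} = {(ρ,x94), (ρ,x95)}
  {ρ} × {x94, x96} = {(ρ,x94), (ρ,x96)}
  {ν, ξ, ρ} × {x94} = {(ν,x94), (ξ,x94), (ρ,x94)}
  {ρ} × {x94, x95, x96} = {(ρ,x94), (ρ,x95), (ρ,x96)}
  {ξ, ρ} × {x94, x95} = {(ξ,x94), (ξ,x95), (ρ,x94), (ρ,x95)}
  {ξ, ρ} × {x94, x96} = {(ξ,x94), (ξ,x96), (ρ,x94), (ρ,x96)}
  {ν, ξ, ρ} × {x94, x95} = {(ν,x94), (ν,x95), (ξ,x94), (ξ,x95), (ρ,x94), (ρ,x95)}
  {ν, ξ, ρ} × {x94, x96} = {(ν,x94), (ν,x96), (ξ,x94), (ξ,x96), (ρ,x94), (ρ,x96)}
  {ξ, ρ} × {x94, x95, x96} = {(ξ,x94), (ξ,x95), (ξ,x96), (ρ,x94), (ρ,x95), (ρ,x96)}
  {ν, ξ, ρ} × {x94, x95, x96} = {(ν,x94), (ν,x95), (ν,x96), (ξ,x94), (ξ,x95), (ξ,x96), (ρ,x94), (ρ,x95), (ρ,x96)}
These 13 distinct sets form the basis B.
Close under arbitrary unions to get τ_{X×Y}; counting gives |τ_{X×Y}| = 30.


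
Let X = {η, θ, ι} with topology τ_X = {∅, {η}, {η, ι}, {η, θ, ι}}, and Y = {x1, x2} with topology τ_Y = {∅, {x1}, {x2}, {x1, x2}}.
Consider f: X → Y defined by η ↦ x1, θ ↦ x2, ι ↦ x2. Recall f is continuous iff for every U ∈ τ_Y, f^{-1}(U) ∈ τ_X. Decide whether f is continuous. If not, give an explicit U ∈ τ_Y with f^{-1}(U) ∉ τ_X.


f is NOT continuous.

Compute f^{-1}(U) for each U ∈ τ_Y:
  U = ∅: f^{-1}(U) = ∅ ∈ τ_X ✓.
  U = {x1}: f^{-1}(U) = {η} ∈ τ_X ✓.
  U = {x2}: f^{-1}(U) = {θ, ι} ∉ τ_X ✗.
  U = {x1, x2}: f^{-1}(U) = {η, θ, ι} ∈ τ_X ✓.
Found U = {x2} with f^{-1}(U) = {θ, ι} not in τ_X. Therefore f is NOT continuous.


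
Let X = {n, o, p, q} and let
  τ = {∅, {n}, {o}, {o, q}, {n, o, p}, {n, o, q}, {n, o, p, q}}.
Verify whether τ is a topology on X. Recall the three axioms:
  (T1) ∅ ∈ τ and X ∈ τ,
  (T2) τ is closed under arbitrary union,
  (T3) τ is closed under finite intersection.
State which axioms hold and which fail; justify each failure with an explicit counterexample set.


τ is NOT a topology on X.

Axiom (T1): ∅ ∈ τ? Yes; X ∈ τ? Yes.
Axiom (T2/T3): check pairwise unions and intersections of members of τ.
Counterexample for (T2): {n} ∪ {o} = {n, o} ∉ τ. Therefore τ is NOT a topology.


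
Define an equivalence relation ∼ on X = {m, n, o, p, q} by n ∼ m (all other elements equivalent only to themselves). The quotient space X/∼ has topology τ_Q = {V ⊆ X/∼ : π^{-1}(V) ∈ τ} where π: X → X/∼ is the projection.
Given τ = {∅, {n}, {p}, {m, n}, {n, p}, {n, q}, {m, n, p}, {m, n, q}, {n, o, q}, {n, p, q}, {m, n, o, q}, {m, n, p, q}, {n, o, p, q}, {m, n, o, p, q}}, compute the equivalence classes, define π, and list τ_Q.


X/∼ = {[m=n], [o], [p], [q]}; |τ_Q| = 8.

Equivalence classes: [m=n], [o], [p], [q].
Quotient map π: X → X/∼ sends m ↦ [m=n], n ↦ [m=n], o ↦ [o], p ↦ [p], q ↦ [q].
For each subset V ⊆ X/∼, compute π^{-1}(V) ⊆ X and check whether π^{-1}(V) ∈ τ. V is open in τ_Q iff π^{-1}(V) ∈ τ.
  V = {}: π^{-1}(V) = ∅ ∈ τ ✓.
  V = {[m=n]}: π^{-1}(V) = {m, n} ∈ τ ✓.
  V = {[o]}: π^{-1}(V) = {o} ∉ τ ✗.
  V = {[m=n], [o]}: π^{-1}(V) = {m, n, o} ∉ τ ✗.
  V = {[p]}: π^{-1}(V) = {p} ∈ τ ✓.
  V = {[m=n], [p]}: π^{-1}(V) = {m, n, p} ∈ τ ✓.
  V = {[o], [p]}: π^{-1}(V) = {o, p} ∉ τ ✗.
  V = {[m=n], [o], [p]}: π^{-1}(V) = {m, n, o, p} ∉ τ ✗.
  V = {[q]}: π^{-1}(V) = {q} ∉ τ ✗.
  V = {[m=n], [q]}: π^{-1}(V) = {m, n, q} ∈ τ ✓.
  V = {[o], [q]}: π^{-1}(V) = {o, q} ∉ τ ✗.
  V = {[m=n], [o], [q]}: π^{-1}(V) = {m, n, o, q} ∈ τ ✓.
  V = {[p], [q]}: π^{-1}(V) = {p, q} ∉ τ ✗.
  V = {[m=n], [p], [q]}: π^{-1}(V) = {m, n, p, q} ∈ τ ✓.
  V = {[o], [p], [q]}: π^{-1}(V) = {o, p, q} ∉ τ ✗.
  V = {[m=n], [o], [p], [q]}: π^{-1}(V) = {m, n, o, p, q} ∈ τ ✓.
Open sets in the quotient: τ_Q = {{}, {[m=n]}, {[p]}, {[m=n], [p]}, {[m=n], [q]}, {[m=n], [o], [q]}, {[m=n], [p], [q]}, {[m=n], [o], [p], [q]}} (8 elements).


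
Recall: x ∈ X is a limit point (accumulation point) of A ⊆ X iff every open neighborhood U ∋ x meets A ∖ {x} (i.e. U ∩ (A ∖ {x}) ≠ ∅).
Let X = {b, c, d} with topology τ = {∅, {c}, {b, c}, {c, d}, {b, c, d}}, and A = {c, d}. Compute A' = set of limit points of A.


A' = {b, d}

For each x ∈ X, list the open sets U ∈ τ with x ∈ U, then check whether U ∩ (A ∖ {x}) ≠ ∅ for every such U.
  x = b: opens ∋ x are {b, c}, {b, c, d}; each meets A ∖ {b}, so x IS a limit point.
  x = c: open {c} ∋ x has {c} ∩ (A ∖ {c}) = ∅, so x is NOT a limit point.
  x = d: opens ∋ x are {c, d}, {b, c, d}; each meets A ∖ {d}, so x IS a limit point.
Collecting: A' = {b, d}.


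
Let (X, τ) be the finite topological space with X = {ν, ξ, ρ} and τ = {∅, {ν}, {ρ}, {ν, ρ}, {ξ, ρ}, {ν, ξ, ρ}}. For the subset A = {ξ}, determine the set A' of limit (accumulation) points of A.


A' = ∅

For each x ∈ X, list the open sets U ∈ τ with x ∈ U, then check whether U ∩ (A ∖ {x}) ≠ ∅ for every such U.
  x = ν: open {ν} ∋ x has {ν} ∩ (A ∖ {ν}) = ∅, so x is NOT a limit point.
  x = ξ: open {ξ, ρ} ∋ x has {ξ, ρ} ∩ (A ∖ {ξ}) = ∅, so x is NOT a limit point.
  x = ρ: open {ρ} ∋ x has {ρ} ∩ (A ∖ {ρ}) = ∅, so x is NOT a limit point.
Collecting: A' = ∅.


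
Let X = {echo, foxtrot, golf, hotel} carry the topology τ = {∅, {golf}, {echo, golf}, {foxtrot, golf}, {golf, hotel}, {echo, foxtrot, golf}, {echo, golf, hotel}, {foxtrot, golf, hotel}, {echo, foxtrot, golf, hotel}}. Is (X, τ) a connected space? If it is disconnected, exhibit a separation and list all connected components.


(X, τ) is connected.

Find clopen sets (U ∈ τ with X ∖ U ∈ τ):
  U = ∅, X ∖ U = {echo, foxtrot, golf, hotel} — both open, so U is clopen.
  U = {echo, foxtrot, golf, hotel}, X ∖ U = ∅ — both open, so U is clopen.
Only trivial clopens (∅ and X) exist, so (X, τ) is connected.
Compute connected components by grouping points that agree on all clopens:
  component: {echo, foxtrot, golf, hotel}


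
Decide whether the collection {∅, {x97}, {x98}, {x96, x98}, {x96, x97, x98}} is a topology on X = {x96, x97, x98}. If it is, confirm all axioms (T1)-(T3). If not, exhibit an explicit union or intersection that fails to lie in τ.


τ is NOT a topology on X.

Axiom (T1): ∅ ∈ τ? Yes; X ∈ τ? Yes.
Axiom (T2/T3): check pairwise unions and intersections of members of τ.
Counterexample for (T2): {x97} ∪ {x98} = {x97, x98} ∉ τ. Therefore τ is NOT a topology.


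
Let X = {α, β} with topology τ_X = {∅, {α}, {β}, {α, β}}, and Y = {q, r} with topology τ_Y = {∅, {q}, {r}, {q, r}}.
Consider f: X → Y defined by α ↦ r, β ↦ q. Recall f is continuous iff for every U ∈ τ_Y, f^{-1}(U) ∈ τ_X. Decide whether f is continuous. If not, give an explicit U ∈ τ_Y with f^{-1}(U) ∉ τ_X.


f IS continuous.

Compute f^{-1}(U) for each U ∈ τ_Y:
  U = ∅: f^{-1}(U) = ∅ ∈ τ_X ✓.
  U = {q}: f^{-1}(U) = {β} ∈ τ_X ✓.
  U = {r}: f^{-1}(U) = {α} ∈ τ_X ✓.
  U = {q, r}: f^{-1}(U) = {α, β} ∈ τ_X ✓.
Every preimage lies in τ_X, so f IS continuous.


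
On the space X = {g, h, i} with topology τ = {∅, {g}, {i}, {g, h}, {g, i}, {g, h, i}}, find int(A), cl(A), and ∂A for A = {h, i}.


int(A) = {i}, cl(A) = {h, i}, ∂A = {h}.

Closed sets in (X, τ) are complements of opens:
  closed(X, τ) = {∅, {h}, {i}, {g, h}, {h, i}, {g, h, i}}.
int(A) = ⋃ {U ∈ τ : U ⊆ A}. Opens contained in A: ∅, {i}.
Taking the union of these: int(A) = {i}.
cl(A) = ⋂ {C closed : A ⊆ C}. Closed sets containing A: {h, i}, {g, h, i}.
Intersecting these: cl(A) = {h, i}.
∂A = cl(A) ∖ int(A) = {h, i} ∖ {i} = {h}.


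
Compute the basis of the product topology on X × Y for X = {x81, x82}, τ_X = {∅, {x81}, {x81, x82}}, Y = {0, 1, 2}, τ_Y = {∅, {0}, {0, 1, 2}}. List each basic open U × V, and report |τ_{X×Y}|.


Basis B = {∅ × ∅, {x81} × {0}, {x81, x82} × {0}, {x81} × {0, 1, 2}, {x81, x82} × {0, 1, 2}}; |τ_{X×Y}| = 6.

Enumerate products U × V with U ∈ τ_X, V ∈ τ_Y (deduplicated):
  ∅ × ∅ = {} (∅)
  {x81} × {0} = {(x81,0)}
  {x81, x82} × {0} = {(x81,0), (x82,0)}
  {x81} × {0, 1, 2} = {(x81,0), (x81,1), (x81,2)}
  {x81, x82} × {0, 1, 2} = {(x81,0), (x81,1), (x81,2), (x82,0), (x82,1), (x82,2)}
These 5 distinct sets form the basis B.
Close under arbitrary unions to get τ_{X×Y}; counting gives |τ_{X×Y}| = 6.


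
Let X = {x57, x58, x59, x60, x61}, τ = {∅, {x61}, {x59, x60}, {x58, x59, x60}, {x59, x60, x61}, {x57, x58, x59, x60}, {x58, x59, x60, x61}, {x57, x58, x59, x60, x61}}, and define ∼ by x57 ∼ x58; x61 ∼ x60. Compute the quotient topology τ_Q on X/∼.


X/∼ = {[x57=x58], [x59], [x60=x61]}; |τ_Q| = 3.

Equivalence classes: [x57=x58], [x59], [x60=x61].
Quotient map π: X → X/∼ sends x57 ↦ [x57=x58], x58 ↦ [x57=x58], x59 ↦ [x59], x60 ↦ [x60=x61], x61 ↦ [x60=x61].
For each subset V ⊆ X/∼, compute π^{-1}(V) ⊆ X and check whether π^{-1}(V) ∈ τ. V is open in τ_Q iff π^{-1}(V) ∈ τ.
  V = {}: π^{-1}(V) = ∅ ∈ τ ✓.
  V = {[x57=x58]}: π^{-1}(V) = {x57, x58} ∉ τ ✗.
  V = {[x59]}: π^{-1}(V) = {x59} ∉ τ ✗.
  V = {[x57=x58], [x59]}: π^{-1}(V) = {x57, x58, x59} ∉ τ ✗.
  V = {[x60=x61]}: π^{-1}(V) = {x60, x61} ∉ τ ✗.
  V = {[x57=x58], [x60=x61]}: π^{-1}(V) = {x57, x58, x60, x61} ∉ τ ✗.
  V = {[x59], [x60=x61]}: π^{-1}(V) = {x59, x60, x61} ∈ τ ✓.
  V = {[x57=x58], [x59], [x60=x61]}: π^{-1}(V) = {x57, x58, x59, x60, x61} ∈ τ ✓.
Open sets in the quotient: τ_Q = {{}, {[x59], [x60=x61]}, {[x57=x58], [x59], [x60=x61]}} (3 elements).


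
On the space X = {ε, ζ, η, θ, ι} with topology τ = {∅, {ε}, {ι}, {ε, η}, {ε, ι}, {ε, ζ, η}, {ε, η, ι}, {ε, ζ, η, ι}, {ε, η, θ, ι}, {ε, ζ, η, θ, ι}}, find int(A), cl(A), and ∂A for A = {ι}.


int(A) = {ι}, cl(A) = {θ, ι}, ∂A = {θ}.

Closed sets in (X, τ) are complements of opens:
  closed(X, τ) = {∅, {ζ}, {θ}, {ζ, θ}, {θ, ι}, {ζ, η, θ}, {ζ, θ, ι}, {ε, ζ, η, θ}, {ζ, η, θ, ι}, {ε, ζ, η, θ, ι}}.
int(A) = ⋃ {U ∈ τ : U ⊆ A}. Opens contained in A: ∅, {ι}.
Taking the union of these: int(A) = {ι}.
cl(A) = ⋂ {C closed : A ⊆ C}. Closed sets containing A: {θ, ι}, {ζ, θ, ι}, {ζ, η, θ, ι}, {ε, ζ, η, θ, ι}.
Intersecting these: cl(A) = {θ, ι}.
∂A = cl(A) ∖ int(A) = {θ, ι} ∖ {ι} = {θ}.


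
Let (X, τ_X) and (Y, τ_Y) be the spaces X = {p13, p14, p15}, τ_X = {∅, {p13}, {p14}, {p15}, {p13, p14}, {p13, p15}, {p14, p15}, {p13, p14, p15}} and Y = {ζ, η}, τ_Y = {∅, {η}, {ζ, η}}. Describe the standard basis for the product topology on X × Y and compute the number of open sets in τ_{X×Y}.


Basis B = {∅ × ∅, {p13} × {η}, {p14} × {η}, {p15} × {η}, {p13} × {ζ, η}, {p13, p14} × {η}, {p13, p15} × {η}, {p14} × {ζ, η}, {p14, p15} × {η}, {p15} × {ζ, η}, {p13, p14, p15} × {η}, {p13, p14} × {ζ, η}, {p13, p15} × {ζ, η}, {p14, p15} × {ζ, η}, {p13, p14, p15} × {ζ, η}}; |τ_{X×Y}| = 27.

Enumerate products U × V with U ∈ τ_X, V ∈ τ_Y (deduplicated):
  ∅ × ∅ = {} (∅)
  {p13} × {η} = {(p13,η)}
  {p14} × {η} = {(p14,η)}
  {p15} × {η} = {(p15,η)}
  {p13} × {ζ, η} = {(p13,ζ), (p13,η)}
  {p13, p14} × {η} = {(p13,η), (p14,η)}
  {p13, p15} × {η} = {(p13,η), (p15,η)}
  {p14} × {ζ, η} = {(p14,ζ), (p14,η)}
  {p14, p15} × {η} = {(p14,η), (p15,η)}
  {p15} × {ζ, η} = {(p15,ζ), (p15,η)}
  {p13, p14, p15} × {η} = {(p13,η), (p14,η), (p15,η)}
  {p13, p14} × {ζ, η} = {(p13,ζ), (p13,η), (p14,ζ), (p14,η)}
  {p13, p15} × {ζ, η} = {(p13,ζ), (p13,η), (p15,ζ), (p15,η)}
  {p14, p15} × {ζ, η} = {(p14,ζ), (p14,η), (p15,ζ), (p15,η)}
  {p13, p14, p15} × {ζ, η} = {(p13,ζ), (p13,η), (p14,ζ), (p14,η), (p15,ζ), (p15,η)}
These 15 distinct sets form the basis B.
Close under arbitrary unions to get τ_{X×Y}; counting gives |τ_{X×Y}| = 27.


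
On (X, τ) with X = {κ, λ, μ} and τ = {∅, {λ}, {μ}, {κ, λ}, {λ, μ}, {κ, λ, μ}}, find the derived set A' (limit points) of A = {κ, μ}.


A' = ∅

For each x ∈ X, list the open sets U ∈ τ with x ∈ U, then check whether U ∩ (A ∖ {x}) ≠ ∅ for every such U.
  x = κ: open {κ, λ} ∋ x has {κ, λ} ∩ (A ∖ {κ}) = ∅, so x is NOT a limit point.
  x = λ: open {λ} ∋ x has {λ} ∩ (A ∖ {λ}) = ∅, so x is NOT a limit point.
  x = μ: open {μ} ∋ x has {μ} ∩ (A ∖ {μ}) = ∅, so x is NOT a limit point.
Collecting: A' = ∅.


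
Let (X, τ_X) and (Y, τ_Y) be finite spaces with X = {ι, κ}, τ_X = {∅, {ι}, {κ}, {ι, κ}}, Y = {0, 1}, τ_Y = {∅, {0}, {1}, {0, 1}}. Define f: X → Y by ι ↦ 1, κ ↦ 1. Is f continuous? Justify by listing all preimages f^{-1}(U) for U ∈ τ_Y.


f IS continuous.

Compute f^{-1}(U) for each U ∈ τ_Y:
  U = ∅: f^{-1}(U) = ∅ ∈ τ_X ✓.
  U = {0}: f^{-1}(U) = ∅ ∈ τ_X ✓.
  U = {1}: f^{-1}(U) = {ι, κ} ∈ τ_X ✓.
  U = {0, 1}: f^{-1}(U) = {ι, κ} ∈ τ_X ✓.
Every preimage lies in τ_X, so f IS continuous.


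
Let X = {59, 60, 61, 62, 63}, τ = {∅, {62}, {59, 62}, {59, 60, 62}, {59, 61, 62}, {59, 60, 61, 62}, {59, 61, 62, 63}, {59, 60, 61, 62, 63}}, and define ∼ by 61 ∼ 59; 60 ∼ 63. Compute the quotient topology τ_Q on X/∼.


X/∼ = {[59=61], [60=63], [62]}; |τ_Q| = 4.

Equivalence classes: [59=61], [60=63], [62].
Quotient map π: X → X/∼ sends 59 ↦ [59=61], 60 ↦ [60=63], 61 ↦ [59=61], 62 ↦ [62], 63 ↦ [60=63].
For each subset V ⊆ X/∼, compute π^{-1}(V) ⊆ X and check whether π^{-1}(V) ∈ τ. V is open in τ_Q iff π^{-1}(V) ∈ τ.
  V = {}: π^{-1}(V) = ∅ ∈ τ ✓.
  V = {[59=61]}: π^{-1}(V) = {59, 61} ∉ τ ✗.
  V = {[60=63]}: π^{-1}(V) = {60, 63} ∉ τ ✗.
  V = {[59=61], [60=63]}: π^{-1}(V) = {59, 60, 61, 63} ∉ τ ✗.
  V = {[62]}: π^{-1}(V) = {62} ∈ τ ✓.
  V = {[59=61], [62]}: π^{-1}(V) = {59, 61, 62} ∈ τ ✓.
  V = {[60=63], [62]}: π^{-1}(V) = {60, 62, 63} ∉ τ ✗.
  V = {[59=61], [60=63], [62]}: π^{-1}(V) = {59, 60, 61, 62, 63} ∈ τ ✓.
Open sets in the quotient: τ_Q = {{}, {[62]}, {[59=61], [62]}, {[59=61], [60=63], [62]}} (4 elements).


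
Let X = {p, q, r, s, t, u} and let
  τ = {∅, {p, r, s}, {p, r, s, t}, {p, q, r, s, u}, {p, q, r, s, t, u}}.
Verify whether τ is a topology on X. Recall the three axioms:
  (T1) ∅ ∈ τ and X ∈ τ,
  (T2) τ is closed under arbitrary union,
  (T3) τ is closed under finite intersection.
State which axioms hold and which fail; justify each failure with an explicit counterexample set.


τ IS a topology on X.

Axiom (T1): ∅ ∈ τ? Yes; X ∈ τ? Yes.
Axiom (T2/T3): check pairwise unions and intersections of members of τ.
All pairwise intersections and unions checked — each lies in τ. Therefore τ satisfies (T1), (T2), (T3): it IS a topology on X.


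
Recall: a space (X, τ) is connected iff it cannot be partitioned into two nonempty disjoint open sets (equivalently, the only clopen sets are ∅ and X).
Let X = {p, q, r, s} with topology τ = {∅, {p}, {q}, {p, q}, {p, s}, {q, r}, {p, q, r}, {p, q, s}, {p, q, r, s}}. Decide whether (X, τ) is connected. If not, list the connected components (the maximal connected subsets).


(X, τ) is disconnected; components = [{p, s}, {q, r}].

Find clopen sets (U ∈ τ with X ∖ U ∈ τ):
  U = ∅, X ∖ U = {p, q, r, s} — both open, so U is clopen.
  U = {p, s}, X ∖ U = {q, r} — both open, so U is clopen.
  U = {q, r}, X ∖ U = {p, s} — both open, so U is clopen.
  U = {p, q, r, s}, X ∖ U = ∅ — both open, so U is clopen.
Nontrivial clopen(s) exist: e.g. {q, r}. So (X, τ) is disconnected.
Compute connected components by grouping points that agree on all clopens:
  component: {p, s}
  component: {q, r}


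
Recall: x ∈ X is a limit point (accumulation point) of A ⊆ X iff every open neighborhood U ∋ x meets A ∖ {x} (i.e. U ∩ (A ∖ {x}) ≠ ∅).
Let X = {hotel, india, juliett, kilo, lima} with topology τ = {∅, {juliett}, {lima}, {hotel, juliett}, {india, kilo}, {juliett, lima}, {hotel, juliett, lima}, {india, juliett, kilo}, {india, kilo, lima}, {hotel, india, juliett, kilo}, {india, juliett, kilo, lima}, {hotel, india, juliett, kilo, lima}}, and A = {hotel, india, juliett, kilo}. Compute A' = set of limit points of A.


A' = {hotel, india, kilo}

For each x ∈ X, list the open sets U ∈ τ with x ∈ U, then check whether U ∩ (A ∖ {x}) ≠ ∅ for every such U.
  x = hotel: opens ∋ x are {hotel, juliett}, {hotel, juliett, lima}, {hotel, india, juliett, kilo}, {hotel, india, juliett, kilo, lima}; each meets A ∖ {hotel}, so x IS a limit point.
  x = india: opens ∋ x are {india, kilo}, {india, juliett, kilo}, {india, kilo, lima}, {hotel, india, juliett, kilo}, {india, juliett, kilo, lima}, {hotel, india, juliett, kilo, lima}; each meets A ∖ {india}, so x IS a limit point.
  x = juliett: open {juliett} ∋ x has {juliett} ∩ (A ∖ {juliett}) = ∅, so x is NOT a limit point.
  x = kilo: opens ∋ x are {india, kilo}, {india, juliett, kilo}, {india, kilo, lima}, {hotel, india, juliett, kilo}, {india, juliett, kilo, lima}, {hotel, india, juliett, kilo, lima}; each meets A ∖ {kilo}, so x IS a limit point.
  x = lima: open {lima} ∋ x has {lima} ∩ (A ∖ {lima}) = ∅, so x is NOT a limit point.
Collecting: A' = {hotel, india, kilo}.


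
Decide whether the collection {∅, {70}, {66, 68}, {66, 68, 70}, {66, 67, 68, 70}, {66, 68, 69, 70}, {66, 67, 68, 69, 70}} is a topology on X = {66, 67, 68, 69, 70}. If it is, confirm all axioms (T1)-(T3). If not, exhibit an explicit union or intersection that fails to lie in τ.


τ IS a topology on X.

Axiom (T1): ∅ ∈ τ? Yes; X ∈ τ? Yes.
Axiom (T2/T3): check pairwise unions and intersections of members of τ.
All pairwise intersections and unions checked — each lies in τ. Therefore τ satisfies (T1), (T2), (T3): it IS a topology on X.


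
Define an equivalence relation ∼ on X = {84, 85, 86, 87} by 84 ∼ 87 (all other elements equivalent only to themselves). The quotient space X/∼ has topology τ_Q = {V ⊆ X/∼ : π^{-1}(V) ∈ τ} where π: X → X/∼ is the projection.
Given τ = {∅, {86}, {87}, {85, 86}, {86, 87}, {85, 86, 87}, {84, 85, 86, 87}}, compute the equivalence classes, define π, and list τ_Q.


X/∼ = {[84=87], [85], [86]}; |τ_Q| = 4.

Equivalence classes: [84=87], [85], [86].
Quotient map π: X → X/∼ sends 84 ↦ [84=87], 85 ↦ [85], 86 ↦ [86], 87 ↦ [84=87].
For each subset V ⊆ X/∼, compute π^{-1}(V) ⊆ X and check whether π^{-1}(V) ∈ τ. V is open in τ_Q iff π^{-1}(V) ∈ τ.
  V = {}: π^{-1}(V) = ∅ ∈ τ ✓.
  V = {[84=87]}: π^{-1}(V) = {84, 87} ∉ τ ✗.
  V = {[85]}: π^{-1}(V) = {85} ∉ τ ✗.
  V = {[84=87], [85]}: π^{-1}(V) = {84, 85, 87} ∉ τ ✗.
  V = {[86]}: π^{-1}(V) = {86} ∈ τ ✓.
  V = {[84=87], [86]}: π^{-1}(V) = {84, 86, 87} ∉ τ ✗.
  V = {[85], [86]}: π^{-1}(V) = {85, 86} ∈ τ ✓.
  V = {[84=87], [85], [86]}: π^{-1}(V) = {84, 85, 86, 87} ∈ τ ✓.
Open sets in the quotient: τ_Q = {{}, {[86]}, {[85], [86]}, {[84=87], [85], [86]}} (4 elements).


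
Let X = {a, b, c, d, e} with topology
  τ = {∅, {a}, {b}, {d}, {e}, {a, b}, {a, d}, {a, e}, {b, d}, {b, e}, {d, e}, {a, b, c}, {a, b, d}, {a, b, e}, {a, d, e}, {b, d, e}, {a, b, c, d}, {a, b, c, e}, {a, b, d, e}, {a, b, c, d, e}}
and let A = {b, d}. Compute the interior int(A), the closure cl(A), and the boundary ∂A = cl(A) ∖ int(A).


int(A) = {b, d}, cl(A) = {b, c, d}, ∂A = {c}.

Closed sets in (X, τ) are complements of opens:
  closed(X, τ) = {∅, {c}, {d}, {e}, {a, c}, {b, c}, {c, d}, {c, e}, {d, e}, {a, b, c}, {a, c, d}, {a, c, e}, {b, c, d}, {b, c, e}, {c, d, e}, {a, b, c, d}, {a, b, c, e}, {a, c, d, e}, {b, c, d, e}, {a, b, c, d, e}}.
int(A) = ⋃ {U ∈ τ : U ⊆ A}. Opens contained in A: ∅, {b}, {d}, {b, d}.
Taking the union of these: int(A) = {b, d}.
cl(A) = ⋂ {C closed : A ⊆ C}. Closed sets containing A: {b, c, d}, {a, b, c, d}, {b, c, d, e}, {a, b, c, d, e}.
Intersecting these: cl(A) = {b, c, d}.
∂A = cl(A) ∖ int(A) = {b, c, d} ∖ {b, d} = {c}.


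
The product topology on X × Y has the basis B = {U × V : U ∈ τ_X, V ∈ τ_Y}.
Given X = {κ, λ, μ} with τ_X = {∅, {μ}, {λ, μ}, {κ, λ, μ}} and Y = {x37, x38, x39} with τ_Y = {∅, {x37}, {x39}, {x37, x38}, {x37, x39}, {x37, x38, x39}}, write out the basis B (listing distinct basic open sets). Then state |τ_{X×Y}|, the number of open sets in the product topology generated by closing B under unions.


Basis B = {∅ × ∅, {μ} × {x37}, {μ} × {x39}, {λ, μ} × {x37}, {λ, μ} × {x39}, {μ} × {x37, x38}, {μ} × {x37, x39}, {κ, λ, μ} × {x37}, {κ, λ, μ} × {x39}, {μ} × {x37, x38, x39}, {λ, μ} × {x37, x38}, {λ, μ} × {x37, x39}, {κ, λ, μ} × {x37, x38}, {κ, λ, μ} × {x37, x39}, {λ, μ} × {x37, x38, x39}, {κ, λ, μ} × {x37, x38, x39}}; |τ_{X×Y}| = 40.

Enumerate products U × V with U ∈ τ_X, V ∈ τ_Y (deduplicated):
  ∅ × ∅ = {} (∅)
  {μ} × {x37} = {(μ,x37)}
  {μ} × {x39} = {(μ,x39)}
  {λ, μ} × {x37} = {(λ,x37), (μ,x37)}
  {λ, μ} × {x39} = {(λ,x39), (μ,x39)}
  {μ} × {x37, x38} = {(μ,x37), (μ,x38)}
  {μ} × {x37, x39} = {(μ,x37), (μ,x39)}
  {κ, λ, μ} × {x37} = {(κ,x37), (λ,x37), (μ,x37)}
  {κ, λ, μ} × {x39} = {(κ,x39), (λ,x39), (μ,x39)}
  {μ} × {x37, x38, x39} = {(μ,x37), (μ,x38), (μ,x39)}
  {λ, μ} × {x37, x38} = {(λ,x37), (λ,x38), (μ,x37), (μ,x38)}
  {λ, μ} × {x37, x39} = {(λ,x37), (λ,x39), (μ,x37), (μ,x39)}
  {κ, λ, μ} × {x37, x38} = {(κ,x37), (κ,x38), (λ,x37), (λ,x38), (μ,x37), (μ,x38)}
  {κ, λ, μ} × {x37, x39} = {(κ,x37), (κ,x39), (λ,x37), (λ,x39), (μ,x37), (μ,x39)}
  {λ, μ} × {x37, x38, x39} = {(λ,x37), (λ,x38), (λ,x39), (μ,x37), (μ,x38), (μ,x39)}
  {κ, λ, μ} × {x37, x38, x39} = {(κ,x37), (κ,x38), (κ,x39), (λ,x37), (λ,x38), (λ,x39), (μ,x37), (μ,x38), (μ,x39)}
These 16 distinct sets form the basis B.
Close under arbitrary unions to get τ_{X×Y}; counting gives |τ_{X×Y}| = 40.


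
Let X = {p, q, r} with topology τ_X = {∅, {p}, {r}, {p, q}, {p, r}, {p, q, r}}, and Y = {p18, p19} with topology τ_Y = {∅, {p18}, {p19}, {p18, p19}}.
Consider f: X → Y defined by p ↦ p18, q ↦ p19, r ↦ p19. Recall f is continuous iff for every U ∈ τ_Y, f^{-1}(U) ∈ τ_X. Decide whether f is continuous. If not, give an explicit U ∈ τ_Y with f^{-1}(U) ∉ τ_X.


f is NOT continuous.

Compute f^{-1}(U) for each U ∈ τ_Y:
  U = ∅: f^{-1}(U) = ∅ ∈ τ_X ✓.
  U = {p18}: f^{-1}(U) = {p} ∈ τ_X ✓.
  U = {p19}: f^{-1}(U) = {q, r} ∉ τ_X ✗.
  U = {p18, p19}: f^{-1}(U) = {p, q, r} ∈ τ_X ✓.
Found U = {p19} with f^{-1}(U) = {q, r} not in τ_X. Therefore f is NOT continuous.


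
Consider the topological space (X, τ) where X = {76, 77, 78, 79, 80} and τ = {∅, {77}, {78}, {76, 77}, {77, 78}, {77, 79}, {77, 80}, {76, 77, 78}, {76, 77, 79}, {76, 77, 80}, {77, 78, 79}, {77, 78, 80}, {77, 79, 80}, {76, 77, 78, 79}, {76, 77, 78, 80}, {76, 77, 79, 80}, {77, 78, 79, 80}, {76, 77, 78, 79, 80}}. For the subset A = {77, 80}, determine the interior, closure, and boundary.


int(A) = {77, 80}, cl(A) = {76, 77, 79, 80}, ∂A = {76, 79}.

Closed sets in (X, τ) are complements of opens:
  closed(X, τ) = {∅, {76}, {78}, {79}, {80}, {76, 78}, {76, 79}, {76, 80}, {78, 79}, {78, 80}, {79, 80}, {76, 78, 79}, {76, 78, 80}, {76, 79, 80}, {78, 79, 80}, {76, 77, 79, 80}, {76, 78, 79, 80}, {76, 77, 78, 79, 80}}.
int(A) = ⋃ {U ∈ τ : U ⊆ A}. Opens contained in A: ∅, {77}, {77, 80}.
Taking the union of these: int(A) = {77, 80}.
cl(A) = ⋂ {C closed : A ⊆ C}. Closed sets containing A: {76, 77, 79, 80}, {76, 77, 78, 79, 80}.
Intersecting these: cl(A) = {76, 77, 79, 80}.
∂A = cl(A) ∖ int(A) = {76, 77, 79, 80} ∖ {77, 80} = {76, 79}.


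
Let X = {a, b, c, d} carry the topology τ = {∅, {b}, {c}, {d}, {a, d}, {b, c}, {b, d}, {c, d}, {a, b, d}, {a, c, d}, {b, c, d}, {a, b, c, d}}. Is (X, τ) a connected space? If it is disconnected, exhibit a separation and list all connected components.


(X, τ) is disconnected; components = [{b}, {c}, {a, d}].

Find clopen sets (U ∈ τ with X ∖ U ∈ τ):
  U = ∅, X ∖ U = {a, b, c, d} — both open, so U is clopen.
  U = {b}, X ∖ U = {a, c, d} — both open, so U is clopen.
  U = {c}, X ∖ U = {a, b, d} — both open, so U is clopen.
  U = {a, d}, X ∖ U = {b, c} — both open, so U is clopen.
  U = {b, c}, X ∖ U = {a, d} — both open, so U is clopen.
  U = {a, b, d}, X ∖ U = {c} — both open, so U is clopen.
  U = {a, c, d}, X ∖ U = {b} — both open, so U is clopen.
  U = {a, b, c, d}, X ∖ U = ∅ — both open, so U is clopen.
Nontrivial clopen(s) exist: e.g. {c}. So (X, τ) is disconnected.
Compute connected components by grouping points that agree on all clopens:
  component: {b}
  component: {c}
  component: {a, d}


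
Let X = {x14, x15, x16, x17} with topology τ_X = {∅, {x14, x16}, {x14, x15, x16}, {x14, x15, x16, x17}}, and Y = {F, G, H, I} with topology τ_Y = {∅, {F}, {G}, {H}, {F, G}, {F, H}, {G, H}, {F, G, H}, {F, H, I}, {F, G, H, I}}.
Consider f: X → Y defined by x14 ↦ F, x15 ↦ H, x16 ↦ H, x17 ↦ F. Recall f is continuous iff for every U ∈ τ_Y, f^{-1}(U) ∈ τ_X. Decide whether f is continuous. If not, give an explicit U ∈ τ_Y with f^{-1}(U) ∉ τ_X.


f is NOT continuous.

Compute f^{-1}(U) for each U ∈ τ_Y:
  U = ∅: f^{-1}(U) = ∅ ∈ τ_X ✓.
  U = {F}: f^{-1}(U) = {x14, x17} ∉ τ_X ✗.
  U = {G}: f^{-1}(U) = ∅ ∈ τ_X ✓.
  U = {H}: f^{-1}(U) = {x15, x16} ∉ τ_X ✗.
  U = {F, G}: f^{-1}(U) = {x14, x17} ∉ τ_X ✗.
  U = {F, H}: f^{-1}(U) = {x14, x15, x16, x17} ∈ τ_X ✓.
  U = {G, H}: f^{-1}(U) = {x15, x16} ∉ τ_X ✗.
  U = {F, G, H}: f^{-1}(U) = {x14, x15, x16, x17} ∈ τ_X ✓.
  U = {F, H, I}: f^{-1}(U) = {x14, x15, x16, x17} ∈ τ_X ✓.
  U = {F, G, H, I}: f^{-1}(U) = {x14, x15, x16, x17} ∈ τ_X ✓.
Found U = {F} with f^{-1}(U) = {x14, x17} not in τ_X. Therefore f is NOT continuous.


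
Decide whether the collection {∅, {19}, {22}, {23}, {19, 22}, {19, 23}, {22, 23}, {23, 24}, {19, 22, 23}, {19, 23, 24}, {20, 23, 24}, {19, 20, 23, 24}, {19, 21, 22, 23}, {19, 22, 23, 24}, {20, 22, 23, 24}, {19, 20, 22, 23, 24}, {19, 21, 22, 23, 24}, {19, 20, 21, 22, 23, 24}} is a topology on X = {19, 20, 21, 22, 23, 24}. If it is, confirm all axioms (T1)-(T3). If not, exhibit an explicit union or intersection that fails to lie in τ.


τ is NOT a topology on X.

Axiom (T1): ∅ ∈ τ? Yes; X ∈ τ? Yes.
Axiom (T2/T3): check pairwise unions and intersections of members of τ.
Counterexample for (T2): {22} ∪ {23, 24} = {22, 23, 24} ∉ τ. Therefore τ is NOT a topology.


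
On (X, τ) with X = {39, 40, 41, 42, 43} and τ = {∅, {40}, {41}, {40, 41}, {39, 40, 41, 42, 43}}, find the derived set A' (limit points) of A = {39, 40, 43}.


A' = {39, 42, 43}

For each x ∈ X, list the open sets U ∈ τ with x ∈ U, then check whether U ∩ (A ∖ {x}) ≠ ∅ for every such U.
  x = 39: opens ∋ x are {39, 40, 41, 42, 43}; each meets A ∖ {39}, so x IS a limit point.
  x = 40: open {40} ∋ x has {40} ∩ (A ∖ {40}) = ∅, so x is NOT a limit point.
  x = 41: open {41} ∋ x has {41} ∩ (A ∖ {41}) = ∅, so x is NOT a limit point.
  x = 42: opens ∋ x are {39, 40, 41, 42, 43}; each meets A ∖ {42}, so x IS a limit point.
  x = 43: opens ∋ x are {39, 40, 41, 42, 43}; each meets A ∖ {43}, so x IS a limit point.
Collecting: A' = {39, 42, 43}.


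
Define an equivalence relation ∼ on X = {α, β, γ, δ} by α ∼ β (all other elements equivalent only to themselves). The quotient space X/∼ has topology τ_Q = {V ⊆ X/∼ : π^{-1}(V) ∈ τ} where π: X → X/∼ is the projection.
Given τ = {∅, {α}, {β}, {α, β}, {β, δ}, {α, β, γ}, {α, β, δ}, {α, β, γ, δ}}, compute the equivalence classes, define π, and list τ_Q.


X/∼ = {[α=β], [γ], [δ]}; |τ_Q| = 5.

Equivalence classes: [α=β], [γ], [δ].
Quotient map π: X → X/∼ sends α ↦ [α=β], β ↦ [α=β], γ ↦ [γ], δ ↦ [δ].
For each subset V ⊆ X/∼, compute π^{-1}(V) ⊆ X and check whether π^{-1}(V) ∈ τ. V is open in τ_Q iff π^{-1}(V) ∈ τ.
  V = {}: π^{-1}(V) = ∅ ∈ τ ✓.
  V = {[α=β]}: π^{-1}(V) = {α, β} ∈ τ ✓.
  V = {[γ]}: π^{-1}(V) = {γ} ∉ τ ✗.
  V = {[α=β], [γ]}: π^{-1}(V) = {α, β, γ} ∈ τ ✓.
  V = {[δ]}: π^{-1}(V) = {δ} ∉ τ ✗.
  V = {[α=β], [δ]}: π^{-1}(V) = {α, β, δ} ∈ τ ✓.
  V = {[γ], [δ]}: π^{-1}(V) = {γ, δ} ∉ τ ✗.
  V = {[α=β], [γ], [δ]}: π^{-1}(V) = {α, β, γ, δ} ∈ τ ✓.
Open sets in the quotient: τ_Q = {{}, {[α=β]}, {[α=β], [γ]}, {[α=β], [δ]}, {[α=β], [γ], [δ]}} (5 elements).


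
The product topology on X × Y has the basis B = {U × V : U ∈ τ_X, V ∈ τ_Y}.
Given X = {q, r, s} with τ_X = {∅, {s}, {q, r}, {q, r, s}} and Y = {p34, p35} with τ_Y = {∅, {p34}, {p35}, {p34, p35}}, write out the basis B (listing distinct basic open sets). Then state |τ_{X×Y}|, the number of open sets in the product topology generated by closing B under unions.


Basis B = {∅ × ∅, {s} × {p34}, {s} × {p35}, {q, r} × {p34}, {q, r} × {p35}, {s} × {p34, p35}, {q, r, s} × {p34}, {q, r, s} × {p35}, {q, r} × {p34, p35}, {q, r, s} × {p34, p35}}; |τ_{X×Y}| = 16.

Enumerate products U × V with U ∈ τ_X, V ∈ τ_Y (deduplicated):
  ∅ × ∅ = {} (∅)
  {s} × {p34} = {(s,p34)}
  {s} × {p35} = {(s,p35)}
  {q, r} × {p34} = {(q,p34), (r,p34)}
  {q, r} × {p35} = {(q,p35), (r,p35)}
  {s} × {p34, p35} = {(s,p34), (s,p35)}
  {q, r, s} × {p34} = {(q,p34), (r,p34), (s,p34)}
  {q, r, s} × {p35} = {(q,p35), (r,p35), (s,p35)}
  {q, r} × {p34, p35} = {(q,p34), (q,p35), (r,p34), (r,p35)}
  {q, r, s} × {p34, p35} = {(q,p34), (q,p35), (r,p34), (r,p35), (s,p34), (s,p35)}
These 10 distinct sets form the basis B.
Close under arbitrary unions to get τ_{X×Y}; counting gives |τ_{X×Y}| = 16.


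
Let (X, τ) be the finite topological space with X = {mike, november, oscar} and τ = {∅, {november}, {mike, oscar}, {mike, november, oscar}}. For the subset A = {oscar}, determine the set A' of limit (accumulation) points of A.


A' = {mike}

For each x ∈ X, list the open sets U ∈ τ with x ∈ U, then check whether U ∩ (A ∖ {x}) ≠ ∅ for every such U.
  x = mike: opens ∋ x are {mike, oscar}, {mike, november, oscar}; each meets A ∖ {mike}, so x IS a limit point.
  x = november: open {november} ∋ x has {november} ∩ (A ∖ {november}) = ∅, so x is NOT a limit point.
  x = oscar: open {mike, oscar} ∋ x has {mike, oscar} ∩ (A ∖ {oscar}) = ∅, so x is NOT a limit point.
Collecting: A' = {mike}.


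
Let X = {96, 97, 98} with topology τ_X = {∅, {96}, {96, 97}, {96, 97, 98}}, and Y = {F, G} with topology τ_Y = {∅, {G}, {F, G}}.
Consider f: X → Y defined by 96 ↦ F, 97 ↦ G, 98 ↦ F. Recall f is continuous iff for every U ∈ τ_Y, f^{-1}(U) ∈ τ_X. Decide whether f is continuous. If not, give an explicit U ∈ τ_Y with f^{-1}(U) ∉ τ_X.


f is NOT continuous.

Compute f^{-1}(U) for each U ∈ τ_Y:
  U = ∅: f^{-1}(U) = ∅ ∈ τ_X ✓.
  U = {G}: f^{-1}(U) = {97} ∉ τ_X ✗.
  U = {F, G}: f^{-1}(U) = {96, 97, 98} ∈ τ_X ✓.
Found U = {G} with f^{-1}(U) = {97} not in τ_X. Therefore f is NOT continuous.


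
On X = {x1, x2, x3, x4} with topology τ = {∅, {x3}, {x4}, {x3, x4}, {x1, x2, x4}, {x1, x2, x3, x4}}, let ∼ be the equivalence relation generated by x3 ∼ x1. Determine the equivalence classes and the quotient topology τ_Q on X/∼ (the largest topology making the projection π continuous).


X/∼ = {[x1=x3], [x2], [x4]}; |τ_Q| = 3.

Equivalence classes: [x1=x3], [x2], [x4].
Quotient map π: X → X/∼ sends x1 ↦ [x1=x3], x2 ↦ [x2], x3 ↦ [x1=x3], x4 ↦ [x4].
For each subset V ⊆ X/∼, compute π^{-1}(V) ⊆ X and check whether π^{-1}(V) ∈ τ. V is open in τ_Q iff π^{-1}(V) ∈ τ.
  V = {}: π^{-1}(V) = ∅ ∈ τ ✓.
  V = {[x1=x3]}: π^{-1}(V) = {x1, x3} ∉ τ ✗.
  V = {[x2]}: π^{-1}(V) = {x2} ∉ τ ✗.
  V = {[x1=x3], [x2]}: π^{-1}(V) = {x1, x2, x3} ∉ τ ✗.
  V = {[x4]}: π^{-1}(V) = {x4} ∈ τ ✓.
  V = {[x1=x3], [x4]}: π^{-1}(V) = {x1, x3, x4} ∉ τ ✗.
  V = {[x2], [x4]}: π^{-1}(V) = {x2, x4} ∉ τ ✗.
  V = {[x1=x3], [x2], [x4]}: π^{-1}(V) = {x1, x2, x3, x4} ∈ τ ✓.
Open sets in the quotient: τ_Q = {{}, {[x4]}, {[x1=x3], [x2], [x4]}} (3 elements).


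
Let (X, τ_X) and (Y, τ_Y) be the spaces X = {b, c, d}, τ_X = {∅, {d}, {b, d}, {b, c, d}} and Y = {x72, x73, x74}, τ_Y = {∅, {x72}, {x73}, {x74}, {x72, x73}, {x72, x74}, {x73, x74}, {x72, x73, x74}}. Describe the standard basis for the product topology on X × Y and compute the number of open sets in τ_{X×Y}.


Basis B = {∅ × ∅, {d} × {x72}, {d} × {x73}, {d} × {x74}, {b, d} × {x72}, {b, d} × {x73}, {b, d} × {x74}, {d} × {x72, x73}, {d} × {x72, x74}, {d} × {x73, x74}, {b, c, d} × {x72}, {b, c, d} × {x73}, {b, c, d} × {x74}, {d} × {x72, x73, x74}, {b, d} × {x72, x73}, {b, d} × {x72, x74}, {b, d} × {x73, x74}, {b, d} × {x72, x73, x74}, {b, c, d} × {x72, x73}, {b, c, d} × {x72, x74}, {b, c, d} × {x73, x74}, {b, c, d} × {x72, x73, x74}}; |τ_{X×Y}| = 64.

Enumerate products U × V with U ∈ τ_X, V ∈ τ_Y (deduplicated):
  ∅ × ∅ = {} (∅)
  {d} × {x72} = {(d,x72)}
  {d} × {x73} = {(d,x73)}
  {d} × {x74} = {(d,x74)}
  {b, d} × {x72} = {(b,x72), (d,x72)}
  {b, d} × {x73} = {(b,x73), (d,x73)}
  {b, d} × {x74} = {(b,x74), (d,x74)}
  {d} × {x72, x73} = {(d,x72), (d,x73)}
  {d} × {x72, x74} = {(d,x72), (d,x74)}
  {d} × {x73, x74} = {(d,x73), (d,x74)}
  {b, c, d} × {x72} = {(b,x72), (c,x72), (d,x72)}
  {b, c, d} × {x73} = {(b,x73), (c,x73), (d,x73)}
  {b, c, d} × {x74} = {(b,x74), (c,x74), (d,x74)}
  {d} × {x72, x73, x74} = {(d,x72), (d,x73), (d,x74)}
  {b, d} × {x72, x73} = {(b,x72), (b,x73), (d,x72), (d,x73)}
  {b, d} × {x72, x74} = {(b,x72), (b,x74), (d,x72), (d,x74)}
  {b, d} × {x73, x74} = {(b,x73), (b,x74), (d,x73), (d,x74)}
  {b, d} × {x72, x73, x74} = {(b,x72), (b,x73), (b,x74), (d,x72), (d,x73), (d,x74)}
  {b, c, d} × {x72, x73} = {(b,x72), (b,x73), (c,x72), (c,x73), (d,x72), (d,x73)}
  {b, c, d} × {x72, x74} = {(b,x72), (b,x74), (c,x72), (c,x74), (d,x72), (d,x74)}
  {b, c, d} × {x73, x74} = {(b,x73), (b,x74), (c,x73), (c,x74), (d,x73), (d,x74)}
  {b, c, d} × {x72, x73, x74} = {(b,x72), (b,x73), (b,x74), (c,x72), (c,x73), (c,x74), (d,x72), (d,x73), (d,x74)}
These 22 distinct sets form the basis B.
Close under arbitrary unions to get τ_{X×Y}; counting gives |τ_{X×Y}| = 64.


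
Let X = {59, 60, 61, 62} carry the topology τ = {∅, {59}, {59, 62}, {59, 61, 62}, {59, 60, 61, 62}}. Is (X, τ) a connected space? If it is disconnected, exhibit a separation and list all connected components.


(X, τ) is connected.

Find clopen sets (U ∈ τ with X ∖ U ∈ τ):
  U = ∅, X ∖ U = {59, 60, 61, 62} — both open, so U is clopen.
  U = {59, 60, 61, 62}, X ∖ U = ∅ — both open, so U is clopen.
Only trivial clopens (∅ and X) exist, so (X, τ) is connected.
Compute connected components by grouping points that agree on all clopens:
  component: {59, 60, 61, 62}


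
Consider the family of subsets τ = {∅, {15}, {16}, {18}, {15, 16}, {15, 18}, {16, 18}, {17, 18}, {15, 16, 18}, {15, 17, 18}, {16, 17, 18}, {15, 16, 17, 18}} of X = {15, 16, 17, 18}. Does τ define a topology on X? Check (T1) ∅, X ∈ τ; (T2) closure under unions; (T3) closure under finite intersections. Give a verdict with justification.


τ IS a topology on X.

Axiom (T1): ∅ ∈ τ? Yes; X ∈ τ? Yes.
Axiom (T2/T3): check pairwise unions and intersections of members of τ.
All pairwise intersections and unions checked — each lies in τ. Therefore τ satisfies (T1), (T2), (T3): it IS a topology on X.


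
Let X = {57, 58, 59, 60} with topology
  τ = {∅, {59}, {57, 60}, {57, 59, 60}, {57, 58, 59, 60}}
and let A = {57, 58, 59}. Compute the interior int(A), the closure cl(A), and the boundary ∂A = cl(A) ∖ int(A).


int(A) = {59}, cl(A) = {57, 58, 59, 60}, ∂A = {57, 58, 60}.

Closed sets in (X, τ) are complements of opens:
  closed(X, τ) = {∅, {58}, {58, 59}, {57, 58, 60}, {57, 58, 59, 60}}.
int(A) = ⋃ {U ∈ τ : U ⊆ A}. Opens contained in A: ∅, {59}.
Taking the union of these: int(A) = {59}.
cl(A) = ⋂ {C closed : A ⊆ C}. Closed sets containing A: {57, 58, 59, 60}.
Intersecting these: cl(A) = {57, 58, 59, 60}.
∂A = cl(A) ∖ int(A) = {57, 58, 59, 60} ∖ {59} = {57, 58, 60}.


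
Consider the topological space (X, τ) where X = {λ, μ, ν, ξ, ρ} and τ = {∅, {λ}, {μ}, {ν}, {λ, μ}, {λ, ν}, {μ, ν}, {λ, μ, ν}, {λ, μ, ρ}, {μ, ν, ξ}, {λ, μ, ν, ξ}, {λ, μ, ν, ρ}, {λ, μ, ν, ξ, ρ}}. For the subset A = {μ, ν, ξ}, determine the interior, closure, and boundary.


int(A) = {μ, ν, ξ}, cl(A) = {μ, ν, ξ, ρ}, ∂A = {ρ}.

Closed sets in (X, τ) are complements of opens:
  closed(X, τ) = {∅, {ξ}, {ρ}, {λ, ρ}, {ν, ξ}, {ξ, ρ}, {λ, ξ, ρ}, {μ, ξ, ρ}, {ν, ξ, ρ}, {λ, μ, ξ, ρ}, {λ, ν, ξ, ρ}, {μ, ν, ξ, ρ}, {λ, μ, ν, ξ, ρ}}.
int(A) = ⋃ {U ∈ τ : U ⊆ A}. Opens contained in A: ∅, {μ}, {ν}, {μ, ν}, {μ, ν, ξ}.
Taking the union of these: int(A) = {μ, ν, ξ}.
cl(A) = ⋂ {C closed : A ⊆ C}. Closed sets containing A: {μ, ν, ξ, ρ}, {λ, μ, ν, ξ, ρ}.
Intersecting these: cl(A) = {μ, ν, ξ, ρ}.
∂A = cl(A) ∖ int(A) = {μ, ν, ξ, ρ} ∖ {μ, ν, ξ} = {ρ}.


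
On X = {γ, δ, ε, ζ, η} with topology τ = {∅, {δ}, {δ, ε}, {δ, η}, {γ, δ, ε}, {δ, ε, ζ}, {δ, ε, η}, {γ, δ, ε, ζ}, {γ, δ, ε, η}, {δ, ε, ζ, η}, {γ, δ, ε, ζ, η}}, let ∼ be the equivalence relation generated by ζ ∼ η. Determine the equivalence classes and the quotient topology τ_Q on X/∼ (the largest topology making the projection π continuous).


X/∼ = {[γ], [δ], [ε], [ζ=η]}; |τ_Q| = 6.

Equivalence classes: [γ], [δ], [ε], [ζ=η].
Quotient map π: X → X/∼ sends γ ↦ [γ], δ ↦ [δ], ε ↦ [ε], ζ ↦ [ζ=η], η ↦ [ζ=η].
For each subset V ⊆ X/∼, compute π^{-1}(V) ⊆ X and check whether π^{-1}(V) ∈ τ. V is open in τ_Q iff π^{-1}(V) ∈ τ.
  V = {}: π^{-1}(V) = ∅ ∈ τ ✓.
  V = {[γ]}: π^{-1}(V) = {γ} ∉ τ ✗.
  V = {[δ]}: π^{-1}(V) = {δ} ∈ τ ✓.
  V = {[γ], [δ]}: π^{-1}(V) = {γ, δ} ∉ τ ✗.
  V = {[ε]}: π^{-1}(V) = {ε} ∉ τ ✗.
  V = {[γ], [ε]}: π^{-1}(V) = {γ, ε} ∉ τ ✗.
  V = {[δ], [ε]}: π^{-1}(V) = {δ, ε} ∈ τ ✓.
  V = {[γ], [δ], [ε]}: π^{-1}(V) = {γ, δ, ε} ∈ τ ✓.
  V = {[ζ=η]}: π^{-1}(V) = {ζ, η} ∉ τ ✗.
  V = {[γ], [ζ=η]}: π^{-1}(V) = {γ, ζ, η} ∉ τ ✗.
  V = {[δ], [ζ=η]}: π^{-1}(V) = {δ, ζ, η} ∉ τ ✗.
  V = {[γ], [δ], [ζ=η]}: π^{-1}(V) = {γ, δ, ζ, η} ∉ τ ✗.
  V = {[ε], [ζ=η]}: π^{-1}(V) = {ε, ζ, η} ∉ τ ✗.
  V = {[γ], [ε], [ζ=η]}: π^{-1}(V) = {γ, ε, ζ, η} ∉ τ ✗.
  V = {[δ], [ε], [ζ=η]}: π^{-1}(V) = {δ, ε, ζ, η} ∈ τ ✓.
  V = {[γ], [δ], [ε], [ζ=η]}: π^{-1}(V) = {γ, δ, ε, ζ, η} ∈ τ ✓.
Open sets in the quotient: τ_Q = {{}, {[δ]}, {[δ], [ε]}, {[γ], [δ], [ε]}, {[δ], [ε], [ζ=η]}, {[γ], [δ], [ε], [ζ=η]}} (6 elements).
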